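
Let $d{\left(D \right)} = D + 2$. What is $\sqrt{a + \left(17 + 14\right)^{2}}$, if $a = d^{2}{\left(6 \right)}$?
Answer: $5 \sqrt{41} \approx 32.016$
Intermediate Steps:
$d{\left(D \right)} = 2 + D$
$a = 64$ ($a = \left(2 + 6\right)^{2} = 8^{2} = 64$)
$\sqrt{a + \left(17 + 14\right)^{2}} = \sqrt{64 + \left(17 + 14\right)^{2}} = \sqrt{64 + 31^{2}} = \sqrt{64 + 961} = \sqrt{1025} = 5 \sqrt{41}$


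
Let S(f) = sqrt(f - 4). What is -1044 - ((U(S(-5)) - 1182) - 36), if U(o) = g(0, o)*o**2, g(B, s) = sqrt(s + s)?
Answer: 174 + 9*sqrt(6)*sqrt(I) ≈ 189.59 + 15.588*I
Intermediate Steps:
S(f) = sqrt(-4 + f)
g(B, s) = sqrt(2)*sqrt(s) (g(B, s) = sqrt(2*s) = sqrt(2)*sqrt(s))
U(o) = sqrt(2)*o**(5/2) (U(o) = (sqrt(2)*sqrt(o))*o**2 = sqrt(2)*o**(5/2))
-1044 - ((U(S(-5)) - 1182) - 36) = -1044 - ((sqrt(2)*(sqrt(-4 - 5))**(5/2) - 1182) - 36) = -1044 - ((sqrt(2)*(sqrt(-9))**(5/2) - 1182) - 36) = -1044 - ((sqrt(2)*(3*I)**(5/2) - 1182) - 36) = -1044 - ((sqrt(2)*(9*sqrt(3)*(-sqrt(I))) - 1182) - 36) = -1044 - ((-9*sqrt(6)*sqrt(I) - 1182) - 36) = -1044 - ((-1182 - 9*sqrt(6)*sqrt(I)) - 36) = -1044 - (-1218 - 9*sqrt(6)*sqrt(I)) = -1044 + (1218 + 9*sqrt(6)*sqrt(I)) = 174 + 9*sqrt(6)*sqrt(I)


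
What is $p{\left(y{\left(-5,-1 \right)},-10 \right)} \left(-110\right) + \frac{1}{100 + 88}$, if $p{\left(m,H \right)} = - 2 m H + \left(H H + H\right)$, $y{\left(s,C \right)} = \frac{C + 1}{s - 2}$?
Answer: $- \frac{1861199}{188} \approx -9900.0$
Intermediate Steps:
$y{\left(s,C \right)} = \frac{1 + C}{-2 + s}$
$p{\left(m,H \right)} = H + H^{2} - 2 H m$ ($p{\left(m,H \right)} = - 2 H m + \left(H^{2} + H\right) = - 2 H m + \left(H + H^{2}\right) = H + H^{2} - 2 H m$)
$p{\left(y{\left(-5,-1 \right)},-10 \right)} \left(-110\right) + \frac{1}{100 + 88} = - 10 \left(1 - 10 - 2 \frac{1 - 1}{-2 - 5}\right) \left(-110\right) + \frac{1}{100 + 88} = - 10 \left(1 - 10 - 2 \frac{1}{-7} \cdot 0\right) \left(-110\right) + \frac{1}{188} = - 10 \left(1 - 10 - 2 \left(\left(- \frac{1}{7}\right) 0\right)\right) \left(-110\right) + \frac{1}{188} = - 10 \left(1 - 10 - 0\right) \left(-110\right) + \frac{1}{188} = - 10 \left(1 - 10 + 0\right) \left(-110\right) + \frac{1}{188} = \left(-10\right) \left(-9\right) \left(-110\right) + \frac{1}{188} = 90 \left(-110\right) + \frac{1}{188} = -9900 + \frac{1}{188} = - \frac{1861199}{188}$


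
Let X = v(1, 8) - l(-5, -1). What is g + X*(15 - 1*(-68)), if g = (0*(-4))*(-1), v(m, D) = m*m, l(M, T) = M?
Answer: 498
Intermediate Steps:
v(m, D) = m**2
X = 6 (X = 1**2 - 1*(-5) = 1 + 5 = 6)
g = 0 (g = 0*(-1) = 0)
g + X*(15 - 1*(-68)) = 0 + 6*(15 - 1*(-68)) = 0 + 6*(15 + 68) = 0 + 6*83 = 0 + 498 = 498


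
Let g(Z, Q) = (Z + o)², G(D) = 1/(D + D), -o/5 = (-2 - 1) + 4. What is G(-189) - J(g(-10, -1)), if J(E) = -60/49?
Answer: 3233/2646 ≈ 1.2218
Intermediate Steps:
o = -5 (o = -5*((-2 - 1) + 4) = -5*(-3 + 4) = -5*1 = -5)
G(D) = 1/(2*D)
g(Z, Q) = (-5 + Z)² (g(Z, Q) = (Z - 5)² = (-5 + Z)²)
J(E) = -60/49 (J(E) = -60*1/49 = -60/49)
G(-189) - J(g(-10, -1)) = (½)/(-189) - 1*(-60/49) = (½)*(-1/189) + 60/49 = -1/378 + 60/49 = 3233/2646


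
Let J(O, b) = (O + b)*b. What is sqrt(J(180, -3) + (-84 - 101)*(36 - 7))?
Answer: 2*I*sqrt(1474) ≈ 76.785*I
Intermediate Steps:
J(O, b) = b*(O + b)
sqrt(J(180, -3) + (-84 - 101)*(36 - 7)) = sqrt(-3*(180 - 3) + (-84 - 101)*(36 - 7)) = sqrt(-3*177 - 185*29) = sqrt(-531 - 5365) = sqrt(-5896) = 2*I*sqrt(1474)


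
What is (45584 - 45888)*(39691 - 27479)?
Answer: -3712448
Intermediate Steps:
(45584 - 45888)*(39691 - 27479) = -304*12212 = -3712448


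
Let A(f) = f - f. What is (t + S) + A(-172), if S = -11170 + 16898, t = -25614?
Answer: -19886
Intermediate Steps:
A(f) = 0
S = 5728
(t + S) + A(-172) = (-25614 + 5728) + 0 = -19886 + 0 = -19886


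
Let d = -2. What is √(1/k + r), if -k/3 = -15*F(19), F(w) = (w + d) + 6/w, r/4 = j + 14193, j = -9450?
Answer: √462048387955/4935 ≈ 137.74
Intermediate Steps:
r = 18972 (r = 4*(-9450 + 14193) = 4*4743 = 18972)
F(w) = -2 + w + 6/w (F(w) = (w - 2) + 6/w = (-2 + w) + 6/w = -2 + w + 6/w)
k = 14805/19 (k = -(-45)*(-2 + 19 + 6/19) = -(-45)*329/19 = -3*(-4935/19) = 14805/19 ≈ 779.21)
√(1/k + r) = √(1/(14805/19) + 18972) = √(19/14805 + 18972) = √(280880479/14805) = √462048387955/4935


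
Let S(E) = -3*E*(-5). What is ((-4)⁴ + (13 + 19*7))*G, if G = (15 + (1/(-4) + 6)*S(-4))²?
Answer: 43777800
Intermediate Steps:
S(E) = 15*E
G = 108900 (G = (15 + (1/(-4) + 6)*(15*(-4)))² = (15 + (-¼ + 6)*(-60))² = (15 + (23/4)*(-60))² = (15 - 345)² = (-330)² = 108900)
((-4)⁴ + (13 + 19*7))*G = ((-4)⁴ + (13 + 19*7))*108900 = (256 + (13 + 133))*108900 = (256 + 146)*108900 = 402*108900 = 43777800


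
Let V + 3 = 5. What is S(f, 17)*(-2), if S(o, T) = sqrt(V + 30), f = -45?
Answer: -8*sqrt(2) ≈ -11.314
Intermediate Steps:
V = 2 (V = -3 + 5 = 2)
S(o, T) = 4*sqrt(2) (S(o, T) = sqrt(2 + 30) = sqrt(32) = 4*sqrt(2))
S(f, 17)*(-2) = (4*sqrt(2))*(-2) = -8*sqrt(2)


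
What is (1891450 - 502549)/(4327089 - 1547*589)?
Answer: 1388901/3415906 ≈ 0.40660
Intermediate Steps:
(1891450 - 502549)/(4327089 - 1547*589) = 1388901/(4327089 - 911183) = 1388901/3415906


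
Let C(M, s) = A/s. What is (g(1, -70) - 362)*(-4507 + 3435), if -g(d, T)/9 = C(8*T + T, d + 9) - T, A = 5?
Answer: 1068248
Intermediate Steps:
C(M, s) = 5/s
g(d, T) = -45/(9 + d) + 9*T (g(d, T) = -9*(5/(d + 9) - T) = -9*(5/(9 + d) - T) = -9*(-T + 5/(9 + d)) = -45/(9 + d) + 9*T)
(g(1, -70) - 362)*(-4507 + 3435) = (9*(-5 - 70*(9 + 1))/(9 + 1) - 362)*(-4507 + 3435) = (9*(-5 - 70*10)/10 - 362)*(-1072) = (9*(⅒)*(-5 - 700) - 362)*(-1072) = (9*(⅒)*(-705) - 362)*(-1072) = (-1269/2 - 362)*(-1072) = -1993/2*(-1072) = 1068248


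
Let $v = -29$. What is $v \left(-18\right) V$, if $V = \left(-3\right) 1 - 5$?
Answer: $-4176$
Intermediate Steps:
$V = -8$ ($V = -3 - 5 = -8$)
$v \left(-18\right) V = \left(-29\right) \left(-18\right) \left(-8\right) = 522 \left(-8\right) = -4176$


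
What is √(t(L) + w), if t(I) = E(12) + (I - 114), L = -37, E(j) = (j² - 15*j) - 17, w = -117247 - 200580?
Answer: I*√318031 ≈ 563.94*I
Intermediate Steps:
w = -317827
E(j) = -17 + j² - 15*j
t(I) = -167 + I (t(I) = (-17 + 12² - 15*12) + (I - 114) = (-17 + 144 - 180) + (-114 + I) = -53 + (-114 + I) = -167 + I)
√(t(L) + w) = √((-167 - 37) - 317827) = √(-204 - 317827) = √(-318031) = I*√318031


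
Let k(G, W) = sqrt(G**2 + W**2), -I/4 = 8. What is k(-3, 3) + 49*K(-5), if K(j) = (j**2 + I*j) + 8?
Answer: 9457 + 3*sqrt(2) ≈ 9461.3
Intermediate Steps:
I = -32 (I = -4*8 = -32)
K(j) = 8 + j**2 - 32*j (K(j) = (j**2 - 32*j) + 8 = 8 + j**2 - 32*j)
k(-3, 3) + 49*K(-5) = sqrt((-3)**2 + 3**2) + 49*(8 + (-5)**2 - 32*(-5)) = sqrt(9 + 9) + 49*(8 + 25 + 160) = sqrt(18) + 49*193 = 3*sqrt(2) + 9457 = 9457 + 3*sqrt(2)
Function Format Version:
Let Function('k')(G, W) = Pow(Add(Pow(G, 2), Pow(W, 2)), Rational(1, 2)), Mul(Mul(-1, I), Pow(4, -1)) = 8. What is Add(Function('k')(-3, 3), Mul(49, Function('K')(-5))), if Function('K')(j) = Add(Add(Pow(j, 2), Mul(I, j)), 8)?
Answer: Add(9457, Mul(3, Pow(2, Rational(1, 2)))) ≈ 9461.3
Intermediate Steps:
I = -32 (I = Mul(-4, 8) = -32)
Function('K')(j) = Add(8, Pow(j, 2), Mul(-32, j)) (Function('K')(j) = Add(Add(Pow(j, 2), Mul(-32, j)), 8) = Add(8, Pow(j, 2), Mul(-32, j)))
Add(Function('k')(-3, 3), Mul(49, Function('K')(-5))) = Add(Pow(Add(Pow(-3, 2), Pow(3, 2)), Rational(1, 2)), Mul(49, Add(8, Pow(-5, 2), Mul(-32, -5)))) = Add(Pow(Add(9, 9), Rational(1, 2)), Mul(49, Add(8, 25, 160))) = Add(Pow(18, Rational(1, 2)), Mul(49, 193)) = Add(Mul(3, Pow(2, Rational(1, 2))), 9457) = Add(9457, Mul(3, Pow(2, Rational(1, 2))))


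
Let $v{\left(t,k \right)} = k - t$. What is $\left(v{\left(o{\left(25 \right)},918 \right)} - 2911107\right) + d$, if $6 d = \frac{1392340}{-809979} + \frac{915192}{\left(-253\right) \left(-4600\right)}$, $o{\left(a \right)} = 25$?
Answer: $- \frac{2057492800922785979}{706990170150} \approx -2.9102 \cdot 10^{6}$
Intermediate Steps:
$d = - \frac{109889873879}{706990170150}$ ($d = \frac{\frac{1392340}{-809979} + \frac{915192}{\left(-253\right) \left(-4600\right)}}{6} = \frac{1392340 \left(- \frac{1}{809979}\right) + \frac{915192}{1163800}}{6} = \frac{- \frac{1392340}{809979} + 915192 \cdot \frac{1}{1163800}}{6} = \frac{- \frac{1392340}{809979} + \frac{114399}{145475}}{6} = \frac{1}{6} \left(- \frac{109889873879}{117831695025}\right) = - \frac{109889873879}{706990170150} \approx -0.15543$)
$\left(v{\left(o{\left(25 \right)},918 \right)} - 2911107\right) + d = \left(\left(918 - 25\right) - 2911107\right) - \frac{109889873879}{706990170150} = \left(893 - 2911107\right) - \frac{109889873879}{706990170150} = -2910214 - \frac{109889873879}{706990170150} = - \frac{2057492800922785979}{706990170150}$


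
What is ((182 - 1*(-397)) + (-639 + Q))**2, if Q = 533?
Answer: 223729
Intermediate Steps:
((182 - 1*(-397)) + (-639 + Q))**2 = ((182 - 1*(-397)) + (-639 + 533))**2 = ((182 + 397) - 106)**2 = (579 - 106)**2 = 473**2 = 223729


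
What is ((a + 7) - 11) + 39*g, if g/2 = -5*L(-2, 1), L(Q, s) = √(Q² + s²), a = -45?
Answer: -49 - 390*√5 ≈ -921.07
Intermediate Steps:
g = -10*√5 (g = 2*(-5*√((-2)² + 1²)) = 2*(-5*√(4 + 1)) = 2*(-5*√5) = -10*√5 ≈ -22.361)
((a + 7) - 11) + 39*g = ((-45 + 7) - 11) + 39*(-10*√5) = (-38 - 11) - 390*√5 = -49 - 390*√5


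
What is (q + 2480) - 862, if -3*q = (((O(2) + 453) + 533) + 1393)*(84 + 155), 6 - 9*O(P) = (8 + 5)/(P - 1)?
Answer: -5071870/27 ≈ -1.8785e+5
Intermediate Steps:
O(P) = ⅔ - 13/(9*(-1 + P)) (O(P) = ⅔ - (8 + 5)/(9*(P - 1)) = ⅔ - 13/(9*(-1 + P)))
q = -5115556/27 (q = -((((-19 + 6*2)/(9*(-1 + 2)) + 453) + 533) + 1393)*(84 + 155)/3 = -((((⅑)*(-19 + 12)/1 + 453) + 533) + 1393)*239/3 = -((((⅑)*1*(-7) + 453) + 533) + 1393)*239/3 = -(((-7/9 + 453) + 533) + 1393)*239/3 = -((4070/9 + 533) + 1393)*239/3 = -(8867/9 + 1393)*239/3 = -21404*239/27 = -⅓*5115556/9 = -5115556/27 ≈ -1.8947e+5)
(q + 2480) - 862 = (-5115556/27 + 2480) - 862 = -5048596/27 - 862 = -5071870/27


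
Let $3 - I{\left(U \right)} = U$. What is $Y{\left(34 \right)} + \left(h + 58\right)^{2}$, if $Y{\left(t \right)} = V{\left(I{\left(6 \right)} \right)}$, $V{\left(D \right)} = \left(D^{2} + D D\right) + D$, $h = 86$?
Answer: $20751$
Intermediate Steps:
$I{\left(U \right)} = 3 - U$
$V{\left(D \right)} = D + 2 D^{2}$ ($V{\left(D \right)} = \left(D^{2} + D^{2}\right) + D = 2 D^{2} + D = D + 2 D^{2}$)
$Y{\left(t \right)} = 15$ ($Y{\left(t \right)} = \left(3 - 6\right) \left(1 + 2 \left(3 - 6\right)\right) = - 3 \left(1 + 2 \left(-3\right)\right) = - 3 \left(1 - 6\right) = \left(-3\right) \left(-5\right) = 15$)
$Y{\left(34 \right)} + \left(h + 58\right)^{2} = 15 + \left(86 + 58\right)^{2} = 15 + 144^{2} = 15 + 20736 = 20751$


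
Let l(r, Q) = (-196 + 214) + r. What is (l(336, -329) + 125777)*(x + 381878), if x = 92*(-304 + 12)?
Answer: 44778270834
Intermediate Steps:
l(r, Q) = 18 + r
x = -26864 (x = 92*(-292) = -26864)
(l(336, -329) + 125777)*(x + 381878) = ((18 + 336) + 125777)*(-26864 + 381878) = (354 + 125777)*355014 = 126131*355014 = 44778270834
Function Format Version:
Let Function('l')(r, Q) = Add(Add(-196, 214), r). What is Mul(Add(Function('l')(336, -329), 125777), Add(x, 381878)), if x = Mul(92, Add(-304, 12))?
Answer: 44778270834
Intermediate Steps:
Function('l')(r, Q) = Add(18, r)
x = -26864 (x = Mul(92, -292) = -26864)
Mul(Add(Function('l')(336, -329), 125777), Add(x, 381878)) = Mul(Add(Add(18, 336), 125777), Add(-26864, 381878)) = Mul(Add(354, 125777), 355014) = Mul(126131, 355014) = 44778270834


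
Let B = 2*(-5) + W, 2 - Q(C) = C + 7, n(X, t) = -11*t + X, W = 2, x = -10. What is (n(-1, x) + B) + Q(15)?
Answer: 81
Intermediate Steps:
n(X, t) = X - 11*t
Q(C) = -5 - C (Q(C) = 2 - (C + 7) = 2 - (7 + C) = 2 + (-7 - C) = -5 - C)
B = -8 (B = 2*(-5) + 2 = -10 + 2 = -8)
(n(-1, x) + B) + Q(15) = ((-1 - 11*(-10)) - 8) + (-5 - 1*15) = ((-1 + 110) - 8) + (-5 - 15) = (109 - 8) - 20 = 101 - 20 = 81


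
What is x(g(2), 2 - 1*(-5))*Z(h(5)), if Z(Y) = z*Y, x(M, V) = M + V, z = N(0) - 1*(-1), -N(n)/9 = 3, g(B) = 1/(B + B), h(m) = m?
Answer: -1885/2 ≈ -942.50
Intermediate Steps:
g(B) = 1/(2*B)
N(n) = -27 (N(n) = -9*3 = -27)
z = -26 (z = -27 - 1*(-1) = -27 + 1 = -26)
Z(Y) = -26*Y
x(g(2), 2 - 1*(-5))*Z(h(5)) = ((½)/2 + (2 - 1*(-5)))*(-26*5) = ((½)*(½) + (2 + 5))*(-130) = (¼ + 7)*(-130) = (29/4)*(-130) = -1885/2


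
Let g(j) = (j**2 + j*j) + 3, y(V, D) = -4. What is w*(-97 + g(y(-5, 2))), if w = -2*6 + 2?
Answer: 620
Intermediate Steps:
w = -10 (w = -12 + 2 = -10)
g(j) = 3 + 2*j**2 (g(j) = (j**2 + j**2) + 3 = 2*j**2 + 3 = 3 + 2*j**2)
w*(-97 + g(y(-5, 2))) = -10*(-97 + (3 + 2*(-4)**2)) = -10*(-97 + (3 + 2*16)) = -10*(-97 + (3 + 32)) = -10*(-97 + 35) = -10*(-62) = 620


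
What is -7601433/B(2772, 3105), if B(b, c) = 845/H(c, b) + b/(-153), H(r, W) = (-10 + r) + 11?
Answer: 401370865266/942283 ≈ 4.2596e+5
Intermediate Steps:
H(r, W) = 1 + r
B(b, c) = 845/(1 + c) - b/153 (B(b, c) = 845/(1 + c) + b/(-153) = 845/(1 + c) + b*(-1/153) = 845/(1 + c) - b/153)
-7601433/B(2772, 3105) = -7601433*153*(1 + 3105)/(129285 - 1*2772*(1 + 3105)) = -7601433*475218/(129285 - 1*2772*3106) = -7601433*475218/(129285 - 8609832) = -7601433/((1/153)*(1/3106)*(-8480547)) = -7601433/(-942283/52802) = -7601433*(-52802/942283) = 401370865266/942283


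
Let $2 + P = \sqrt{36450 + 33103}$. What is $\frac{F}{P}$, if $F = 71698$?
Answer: $\frac{143396}{69549} + \frac{71698 \sqrt{69553}}{69549} \approx 273.94$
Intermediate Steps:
$P = -2 + \sqrt{69553}$ ($P = -2 + \sqrt{36450 + 33103} = -2 + \sqrt{69553} \approx 261.73$)
$\frac{F}{P} = \frac{71698}{-2 + \sqrt{69553}}$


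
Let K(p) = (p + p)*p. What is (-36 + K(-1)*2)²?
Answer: 1024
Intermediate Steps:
K(p) = 2*p² (K(p) = (2*p)*p = 2*p²)
(-36 + K(-1)*2)² = (-36 + (2*(-1)²)*2)² = (-36 + (2*1)*2)² = (-36 + 2*2)² = (-36 + 4)² = (-32)² = 1024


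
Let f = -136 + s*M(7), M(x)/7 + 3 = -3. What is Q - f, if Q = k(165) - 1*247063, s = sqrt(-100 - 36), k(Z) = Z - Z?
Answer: -246927 + 84*I*sqrt(34) ≈ -2.4693e+5 + 489.8*I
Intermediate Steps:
k(Z) = 0
s = 2*I*sqrt(34) (s = sqrt(-136) = 2*I*sqrt(34) ≈ 11.662*I)
M(x) = -42 (M(x) = -21 + 7*(-3) = -21 - 21 = -42)
f = -136 - 84*I*sqrt(34) (f = -136 + (2*I*sqrt(34))*(-42) = -136 - 84*I*sqrt(34) ≈ -136.0 - 489.8*I)
Q = -247063 (Q = 0 - 1*247063 = 0 - 247063 = -247063)
Q - f = -247063 - (-136 - 84*I*sqrt(34)) = -247063 + (136 + 84*I*sqrt(34)) = -246927 + 84*I*sqrt(34)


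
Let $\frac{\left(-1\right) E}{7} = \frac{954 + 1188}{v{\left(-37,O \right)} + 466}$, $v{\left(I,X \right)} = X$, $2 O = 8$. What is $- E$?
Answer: $\frac{7497}{235} \approx 31.902$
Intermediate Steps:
$O = 4$ ($O = \frac{1}{2} \cdot 8 = 4$)
$E = - \frac{7497}{235}$ ($E = - 7 \frac{954 + 1188}{4 + 466} = - 7 \cdot \frac{2142}{470} = - 7 \cdot 2142 \cdot \frac{1}{470} = \left(-7\right) \frac{1071}{235} = - \frac{7497}{235} \approx -31.902$)
$- E = \left(-1\right) \left(- \frac{7497}{235}\right) = \frac{7497}{235}$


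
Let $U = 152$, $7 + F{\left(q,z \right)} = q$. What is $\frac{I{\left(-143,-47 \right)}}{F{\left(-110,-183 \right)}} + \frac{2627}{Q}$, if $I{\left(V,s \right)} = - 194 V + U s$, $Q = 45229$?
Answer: $- \frac{310439861}{1763931} \approx -175.99$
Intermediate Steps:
$F{\left(q,z \right)} = -7 + q$
$I{\left(V,s \right)} = - 194 V + 152 s$
$\frac{I{\left(-143,-47 \right)}}{F{\left(-110,-183 \right)}} + \frac{2627}{Q} = \frac{\left(-194\right) \left(-143\right) + 152 \left(-47\right)}{-7 - 110} + \frac{2627}{45229} = \frac{27742 - 7144}{-117} + 2627 \cdot \frac{1}{45229} = 20598 \left(- \frac{1}{117}\right) + \frac{2627}{45229} = - \frac{6866}{39} + \frac{2627}{45229} = - \frac{310439861}{1763931}$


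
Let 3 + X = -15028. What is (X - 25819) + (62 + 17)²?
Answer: -34609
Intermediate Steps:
X = -15031 (X = -3 - 15028 = -15031)
(X - 25819) + (62 + 17)² = (-15031 - 25819) + (62 + 17)² = -40850 + 79² = -40850 + 6241 = -34609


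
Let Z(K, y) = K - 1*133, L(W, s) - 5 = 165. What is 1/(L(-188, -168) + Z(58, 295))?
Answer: 1/95 ≈ 0.010526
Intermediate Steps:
L(W, s) = 170 (L(W, s) = 5 + 165 = 170)
Z(K, y) = -133 + K (Z(K, y) = K - 133 = -133 + K)
1/(L(-188, -168) + Z(58, 295)) = 1/(170 + (-133 + 58)) = 1/(170 - 75) = 1/95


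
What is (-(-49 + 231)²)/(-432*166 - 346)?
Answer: 2366/5147 ≈ 0.45969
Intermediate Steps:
(-(-49 + 231)²)/(-432*166 - 346) = (-1*182²)/(-71712 - 346) = -1*33124/(-72058) = -33124*(-1/72058) = 2366/5147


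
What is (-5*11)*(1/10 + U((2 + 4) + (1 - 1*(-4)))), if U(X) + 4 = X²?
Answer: -12881/2 ≈ -6440.5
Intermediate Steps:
U(X) = -4 + X²
(-5*11)*(1/10 + U((2 + 4) + (1 - 1*(-4)))) = (-5*11)*(1/10 + (-4 + ((2 + 4) + (1 - 1*(-4)))²)) = -55*(⅒ + (-4 + (6 + (1 + 4))²)) = -55*(⅒ + (-4 + (6 + 5)²)) = -55*(⅒ + (-4 + 11²)) = -55*(⅒ + (-4 + 121)) = -55*(⅒ + 117) = -55*1171/10 = -12881/2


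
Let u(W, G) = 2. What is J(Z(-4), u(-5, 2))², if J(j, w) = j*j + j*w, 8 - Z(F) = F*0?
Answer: 6400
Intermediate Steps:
Z(F) = 8 (Z(F) = 8 - F*0 = 8 - 1*0 = 8 + 0 = 8)
J(j, w) = j² + j*w
J(Z(-4), u(-5, 2))² = (8*(8 + 2))² = (8*10)² = 80² = 6400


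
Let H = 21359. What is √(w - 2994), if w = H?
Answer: √18365 ≈ 135.52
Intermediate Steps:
w = 21359
√(w - 2994) = √(21359 - 2994) = √18365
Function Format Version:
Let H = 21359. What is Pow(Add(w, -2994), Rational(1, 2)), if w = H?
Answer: Pow(18365, Rational(1, 2)) ≈ 135.52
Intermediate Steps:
w = 21359
Pow(Add(w, -2994), Rational(1, 2)) = Pow(Add(21359, -2994), Rational(1, 2)) = Pow(18365, Rational(1, 2))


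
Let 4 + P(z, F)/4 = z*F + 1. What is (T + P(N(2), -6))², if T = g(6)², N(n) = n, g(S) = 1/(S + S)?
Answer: 74632321/20736 ≈ 3599.2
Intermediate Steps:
g(S) = 1/(2*S)
P(z, F) = -12 + 4*F*z (P(z, F) = -16 + 4*(z*F + 1) = -16 + 4*(F*z + 1) = -16 + 4*(1 + F*z) = -16 + (4 + 4*F*z) = -12 + 4*F*z)
T = 1/144 (T = ((½)/6)² = ((½)*(⅙))² = (1/12)² = 1/144 ≈ 0.0069444)
(T + P(N(2), -6))² = (1/144 + (-12 + 4*(-6)*2))² = (1/144 + (-12 - 48))² = (1/144 - 60)² = (-8639/144)² = 74632321/20736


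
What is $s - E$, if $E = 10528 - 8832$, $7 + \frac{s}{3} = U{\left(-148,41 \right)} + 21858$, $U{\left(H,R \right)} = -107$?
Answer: $63536$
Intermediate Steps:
$s = 65232$ ($s = -21 + 3 \left(-107 + 21858\right) = -21 + 3 \cdot 21751 = -21 + 65253 = 65232$)
$E = 1696$ ($E = 10528 + \left(\left(-8258 + \left(-353 + 1884\right)\right) - 2105\right) = 10528 + \left(\left(-8258 + 1531\right) - 2105\right) = 10528 - 8832 = 1696$)
$s - E = 65232 - 1696 = 63536$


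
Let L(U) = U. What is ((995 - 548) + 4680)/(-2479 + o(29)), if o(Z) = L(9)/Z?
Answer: -148683/71882 ≈ -2.0684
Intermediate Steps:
o(Z) = 9/Z
((995 - 548) + 4680)/(-2479 + o(29)) = ((995 - 548) + 4680)/(-2479 + 9/29) = (447 + 4680)/(-2479 + 9*(1/29)) = 5127/(-2479 + 9/29) = 5127/(-71882/29) = 5127*(-29/71882) = -148683/71882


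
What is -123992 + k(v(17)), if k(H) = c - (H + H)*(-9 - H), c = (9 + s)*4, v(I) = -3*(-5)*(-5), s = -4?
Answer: -114072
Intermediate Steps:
v(I) = -75 (v(I) = 15*(-5) = -75)
c = 20 (c = (9 - 4)*4 = 5*4 = 20)
k(H) = 20 - 2*H*(-9 - H) (k(H) = 20 - (H + H)*(-9 - H) = 20 - 2*H*(-9 - H))
-123992 + k(v(17)) = -123992 + (20 + 2*(-75)² + 18*(-75)) = -123992 + (20 + 2*5625 - 1350) = -123992 + (20 + 11250 - 1350) = -123992 + 9920 = -114072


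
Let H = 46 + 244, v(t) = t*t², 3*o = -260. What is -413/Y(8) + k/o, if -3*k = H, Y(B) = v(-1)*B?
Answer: 5485/104 ≈ 52.740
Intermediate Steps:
o = -260/3 (o = (⅓)*(-260) = -260/3 ≈ -86.667)
v(t) = t³
H = 290
Y(B) = -B (Y(B) = (-1)³*B = -B)
k = -290/3 (k = -⅓*290 = -290/3 ≈ -96.667)
-413/Y(8) + k/o = -413/((-1*8)) - 290/(3*(-260/3)) = -413/(-8) - 290/3*(-3/260) = -413*(-⅛) + 29/26 = 413/8 + 29/26 = 5485/104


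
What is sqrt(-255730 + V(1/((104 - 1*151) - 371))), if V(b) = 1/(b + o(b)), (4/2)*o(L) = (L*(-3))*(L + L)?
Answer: I*sqrt(45399399734)/421 ≈ 506.11*I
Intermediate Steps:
o(L) = -3*L**2 (o(L) = ((L*(-3))*(L + L))/2 = ((-3*L)*(2*L))/2 = (-6*L**2)/2 = -3*L**2)
V(b) = 1/(b - 3*b**2)
sqrt(-255730 + V(1/((104 - 1*151) - 371))) = sqrt(-255730 - 1/((1/((104 - 1*151) - 371))*(-1 + 3/((104 - 1*151) - 371)))) = sqrt(-255730 - 1/((1/((104 - 151) - 371))*(-1 + 3/((104 - 151) - 371)))) = sqrt(-255730 - 1/((1/(-47 - 371))*(-1 + 3/(-47 - 371)))) = sqrt(-255730 - 1/((1/(-418))*(-1 + 3/(-418)))) = sqrt(-255730 - 1/((-1/418)*(-1 + 3*(-1/418)))) = sqrt(-255730 - 1*(-418)/(-1 - 3/418)) = sqrt(-255730 - 1*(-418)/(-421/418)) = sqrt(-255730 - 1*(-418)*(-418/421)) = sqrt(-255730 - 174724/421) = sqrt(-107837054/421) = I*sqrt(45399399734)/421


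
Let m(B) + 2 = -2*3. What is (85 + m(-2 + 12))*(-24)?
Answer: -1848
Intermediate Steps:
m(B) = -8 (m(B) = -2 - 2*3 = -2 - 6 = -8)
(85 + m(-2 + 12))*(-24) = (85 - 8)*(-24) = 77*(-24) = -1848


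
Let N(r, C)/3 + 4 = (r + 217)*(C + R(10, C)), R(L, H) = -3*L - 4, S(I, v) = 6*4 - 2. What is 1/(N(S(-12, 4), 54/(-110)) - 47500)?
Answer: -55/3973309 ≈ -1.3842e-5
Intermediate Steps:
S(I, v) = 22 (S(I, v) = 24 - 2 = 22)
R(L, H) = -4 - 3*L
N(r, C) = -12 + 3*(-34 + C)*(217 + r) (N(r, C) = -12 + 3*((r + 217)*(C + (-4 - 3*10))) = -12 + 3*((217 + r)*(C + (-4 - 30))) = -12 + 3*((217 + r)*(C - 34)) = -12 + 3*((217 + r)*(-34 + C)) = -12 + 3*((-34 + C)*(217 + r)) = -12 + 3*(-34 + C)*(217 + r))
1/(N(S(-12, 4), 54/(-110)) - 47500) = 1/((-22146 - 102*22 + 651*(54/(-110)) + 3*(54/(-110))*22) - 47500) = 1/((-22146 - 2244 + 651*(54*(-1/110)) + 3*(54*(-1/110))*22) - 47500) = 1/((-22146 - 2244 + 651*(-27/55) + 3*(-27/55)*22) - 47500) = 1/((-22146 - 2244 - 17577/55 - 162/5) - 47500) = 1/(-1360809/55 - 47500) = 1/(-3973309/55) = -55/3973309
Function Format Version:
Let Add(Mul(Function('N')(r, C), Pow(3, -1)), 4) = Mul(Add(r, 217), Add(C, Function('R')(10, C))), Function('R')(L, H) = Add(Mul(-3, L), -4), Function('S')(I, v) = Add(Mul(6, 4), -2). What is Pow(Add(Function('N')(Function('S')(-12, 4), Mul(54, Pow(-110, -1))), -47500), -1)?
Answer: Rational(-55, 3973309) ≈ -1.3842e-5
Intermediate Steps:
Function('S')(I, v) = 22 (Function('S')(I, v) = Add(24, -2) = 22)
Function('R')(L, H) = Add(-4, Mul(-3, L))
Function('N')(r, C) = Add(-12, Mul(3, Add(-34, C), Add(217, r))) (Function('N')(r, C) = Add(-12, Mul(3, Mul(Add(r, 217), Add(C, Add(-4, Mul(-3, 10)))))) = Add(-12, Mul(3, Mul(Add(217, r), Add(C, Add(-4, -30))))) = Add(-12, Mul(3, Mul(Add(217, r), Add(C, -34)))) = Add(-12, Mul(3, Mul(Add(217, r), Add(-34, C)))) = Add(-12, Mul(3, Mul(Add(-34, C), Add(217, r)))) = Add(-12, Mul(3, Add(-34, C), Add(217, r))))
Pow(Add(Function('N')(Function('S')(-12, 4), Mul(54, Pow(-110, -1))), -47500), -1) = Pow(Add(Add(-22146, Mul(-102, 22), Mul(651, Mul(54, Pow(-110, -1))), Mul(3, Mul(54, Pow(-110, -1)), 22)), -47500), -1) = Pow(Add(Add(-22146, -2244, Mul(651, Mul(54, Rational(-1, 110))), Mul(3, Mul(54, Rational(-1, 110)), 22)), -47500), -1) = Pow(Add(Add(-22146, -2244, Mul(651, Rational(-27, 55)), Mul(3, Rational(-27, 55), 22)), -47500), -1) = Pow(Add(Add(-22146, -2244, Rational(-17577, 55), Rational(-162, 5)), -47500), -1) = Pow(Add(Rational(-1360809, 55), -47500), -1) = Pow(Rational(-3973309, 55), -1) = Rational(-55, 3973309)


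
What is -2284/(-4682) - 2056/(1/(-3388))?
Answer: 16306770390/2341 ≈ 6.9657e+6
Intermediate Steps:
-2284/(-4682) - 2056/(1/(-3388)) = -2284*(-1/4682) - 2056/(-1/3388) = 1142/2341 - 2056*(-3388) = 1142/2341 + 6965728 = 16306770390/2341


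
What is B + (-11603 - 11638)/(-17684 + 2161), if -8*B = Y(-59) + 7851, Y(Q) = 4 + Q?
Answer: -30207845/31046 ≈ -973.00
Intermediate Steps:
B = -1949/2 (B = -((4 - 59) + 7851)/8 = -(-55 + 7851)/8 = -1/8*7796 = -1949/2 ≈ -974.50)
B + (-11603 - 11638)/(-17684 + 2161) = -1949/2 + (-11603 - 11638)/(-17684 + 2161) = -1949/2 - 23241/(-15523) = -1949/2 - 23241*(-1/15523) = -1949/2 + 23241/15523 = -30207845/31046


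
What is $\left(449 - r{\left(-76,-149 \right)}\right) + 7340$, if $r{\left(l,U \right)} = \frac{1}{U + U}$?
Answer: $\frac{2321123}{298} \approx 7789.0$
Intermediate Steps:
$r{\left(l,U \right)} = \frac{1}{2 U}$
$\left(449 - r{\left(-76,-149 \right)}\right) + 7340 = \left(449 - \frac{1}{2 \left(-149\right)}\right) + 7340 = \left(449 - \frac{1}{2} \left(- \frac{1}{149}\right)\right) + 7340 = \left(449 - - \frac{1}{298}\right) + 7340 = \left(449 + \frac{1}{298}\right) + 7340 = \frac{133803}{298} + 7340 = \frac{2321123}{298}$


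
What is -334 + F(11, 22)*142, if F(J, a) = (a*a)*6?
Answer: 412034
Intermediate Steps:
F(J, a) = 6*a**2 (F(J, a) = a**2*6 = 6*a**2)
-334 + F(11, 22)*142 = -334 + (6*22**2)*142 = -334 + (6*484)*142 = -334 + 2904*142 = -334 + 412368 = 412034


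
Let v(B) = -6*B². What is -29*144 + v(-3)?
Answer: -4230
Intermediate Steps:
-29*144 + v(-3) = -29*144 - 6*(-3)² = -4176 - 6*9 = -4176 - 54 = -4230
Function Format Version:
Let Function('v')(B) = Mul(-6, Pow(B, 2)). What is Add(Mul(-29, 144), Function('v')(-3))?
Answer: -4230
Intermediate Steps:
Add(Mul(-29, 144), Function('v')(-3)) = Add(Mul(-29, 144), Mul(-6, Pow(-3, 2))) = Add(-4176, Mul(-6, 9)) = Add(-4176, -54) = -4230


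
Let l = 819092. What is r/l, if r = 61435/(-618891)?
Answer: -61435/506928666972 ≈ -1.2119e-7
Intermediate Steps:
r = -61435/618891 (r = 61435*(-1/618891) = -61435/618891 ≈ -0.099266)
r/l = -61435/618891/819092 = -61435/618891*1/819092 = -61435/506928666972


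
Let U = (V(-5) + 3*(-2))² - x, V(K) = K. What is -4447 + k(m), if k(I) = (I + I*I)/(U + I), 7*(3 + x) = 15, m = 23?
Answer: -750899/169 ≈ -4443.2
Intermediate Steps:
x = -6/7 (x = -3 + (⅐)*15 = -3 + 15/7 = -6/7 ≈ -0.85714)
U = 853/7 (U = (-5 + 3*(-2))² - 1*(-6/7) = (-5 - 6)² + 6/7 = (-11)² + 6/7 = 121 + 6/7 = 853/7 ≈ 121.86)
k(I) = (I + I²)/(853/7 + I) (k(I) = (I + I*I)/(853/7 + I) = (I + I²)/(853/7 + I))
-4447 + k(m) = -4447 + 7*23*(1 + 23)/(853 + 7*23) = -4447 + 7*23*24/(853 + 161) = -4447 + 7*23*24/1014 = -4447 + 7*23*(1/1014)*24 = -4447 + 644/169 = -750899/169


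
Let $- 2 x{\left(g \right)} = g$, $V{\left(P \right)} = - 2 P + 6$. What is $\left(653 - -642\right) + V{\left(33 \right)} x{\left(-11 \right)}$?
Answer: $965$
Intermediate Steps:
$V{\left(P \right)} = 6 - 2 P$
$x{\left(g \right)} = - \frac{g}{2}$
$\left(653 - -642\right) + V{\left(33 \right)} x{\left(-11 \right)} = \left(653 - -642\right) + \left(6 - 66\right) \left(\left(- \frac{1}{2}\right) \left(-11\right)\right) = \left(653 + 642\right) + \left(6 - 66\right) \frac{11}{2} = 1295 - 330 = 965$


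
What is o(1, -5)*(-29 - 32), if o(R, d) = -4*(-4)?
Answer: -976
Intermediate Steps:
o(R, d) = 16
o(1, -5)*(-29 - 32) = 16*(-29 - 32) = 16*(-61) = -976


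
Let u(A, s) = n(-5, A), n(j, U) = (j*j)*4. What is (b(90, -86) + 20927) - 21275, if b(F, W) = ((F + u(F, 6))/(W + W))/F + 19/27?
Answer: -1612901/4644 ≈ -347.31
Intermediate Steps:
n(j, U) = 4*j² (n(j, U) = j²*4 = 4*j²)
u(A, s) = 100 (u(A, s) = 4*(-5)² = 4*25 = 100)
b(F, W) = 19/27 + (100 + F)/(2*F*W) (b(F, W) = ((F + 100)/(W + W))/F + 19/27 = ((100 + F)/((2*W)))/F + 19*(1/27) = ((100 + F)*(1/(2*W)))/F + 19/27 = ((100 + F)/(2*W))/F + 19/27 = (100 + F)/(2*F*W) + 19/27 = 19/27 + (100 + F)/(2*F*W))
(b(90, -86) + 20927) - 21275 = ((19/27 + (½)/(-86) + 50/(90*(-86))) + 20927) - 21275 = ((19/27 + (½)*(-1/86) + 50*(1/90)*(-1/86)) + 20927) - 21275 = ((19/27 - 1/172 - 5/774) + 20927) - 21275 = (3211/4644 + 20927) - 21275 = 97188199/4644 - 21275 = -1612901/4644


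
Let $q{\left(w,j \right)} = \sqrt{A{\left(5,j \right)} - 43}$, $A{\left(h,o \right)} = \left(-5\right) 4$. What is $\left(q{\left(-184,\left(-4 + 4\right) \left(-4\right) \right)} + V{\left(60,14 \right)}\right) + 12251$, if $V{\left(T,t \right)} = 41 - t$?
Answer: $12278 + 3 i \sqrt{7} \approx 12278.0 + 7.9373 i$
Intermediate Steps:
$A{\left(h,o \right)} = -20$
$q{\left(w,j \right)} = 3 i \sqrt{7}$ ($q{\left(w,j \right)} = \sqrt{-20 - 43} = \sqrt{-63} = 3 i \sqrt{7}$)
$\left(q{\left(-184,\left(-4 + 4\right) \left(-4\right) \right)} + V{\left(60,14 \right)}\right) + 12251 = \left(3 i \sqrt{7} + \left(41 - 14\right)\right) + 12251 = \left(3 i \sqrt{7} + 27\right) + 12251 = \left(27 + 3 i \sqrt{7}\right) + 12251 = 12278 + 3 i \sqrt{7}$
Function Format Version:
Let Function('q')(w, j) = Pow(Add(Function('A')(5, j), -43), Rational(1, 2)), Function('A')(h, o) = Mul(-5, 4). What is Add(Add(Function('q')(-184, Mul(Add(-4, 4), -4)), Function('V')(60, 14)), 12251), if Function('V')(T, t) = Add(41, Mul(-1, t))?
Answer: Add(12278, Mul(3, I, Pow(7, Rational(1, 2)))) ≈ Add(12278., Mul(7.9373, I))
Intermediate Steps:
Function('A')(h, o) = -20
Function('q')(w, j) = Mul(3, I, Pow(7, Rational(1, 2))) (Function('q')(w, j) = Pow(Add(-20, -43), Rational(1, 2)) = Pow(-63, Rational(1, 2)) = Mul(3, I, Pow(7, Rational(1, 2))))
Add(Add(Function('q')(-184, Mul(Add(-4, 4), -4)), Function('V')(60, 14)), 12251) = Add(Add(Mul(3, I, Pow(7, Rational(1, 2))), Add(41, Mul(-1, 14))), 12251) = Add(Add(Mul(3, I, Pow(7, Rational(1, 2))), Add(41, -14)), 12251) = Add(Add(Mul(3, I, Pow(7, Rational(1, 2))), 27), 12251) = Add(Add(27, Mul(3, I, Pow(7, Rational(1, 2)))), 12251) = Add(12278, Mul(3, I, Pow(7, Rational(1, 2))))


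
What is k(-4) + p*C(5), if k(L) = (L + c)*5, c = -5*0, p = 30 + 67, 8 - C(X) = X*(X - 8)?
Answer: 2211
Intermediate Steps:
C(X) = 8 - X*(-8 + X) (C(X) = 8 - X*(X - 8) = 8 - X*(-8 + X))
p = 97
c = 0
k(L) = 5*L (k(L) = (L + 0)*5 = L*5 = 5*L)
k(-4) + p*C(5) = 5*(-4) + 97*(8 - 1*5² + 8*5) = -20 + 97*(8 - 1*25 + 40) = -20 + 97*(8 - 25 + 40) = -20 + 97*23 = -20 + 2231 = 2211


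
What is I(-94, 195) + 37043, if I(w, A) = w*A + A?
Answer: 18908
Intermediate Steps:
I(w, A) = A + A*w (I(w, A) = A*w + A = A + A*w)
I(-94, 195) + 37043 = 195*(1 - 94) + 37043 = 195*(-93) + 37043 = -18135 + 37043 = 18908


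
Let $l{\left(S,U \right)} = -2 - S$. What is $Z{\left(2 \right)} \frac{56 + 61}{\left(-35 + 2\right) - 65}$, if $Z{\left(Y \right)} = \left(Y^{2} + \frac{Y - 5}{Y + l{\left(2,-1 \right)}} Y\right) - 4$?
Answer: $- \frac{351}{98} \approx -3.5816$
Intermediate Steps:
$Z{\left(Y \right)} = -4 + Y^{2} + \frac{Y \left(-5 + Y\right)}{-4 + Y}$ ($Z{\left(Y \right)} = \left(Y^{2} + \frac{Y - 5}{Y - 4} Y\right) - 4 = \left(Y^{2} + \frac{-5 + Y}{Y - 4} Y\right) - 4 = \left(Y^{2} + \frac{-5 + Y}{-4 + Y} Y\right) - 4 = \left(Y^{2} + \frac{Y \left(-5 + Y\right)}{-4 + Y}\right) - 4 = -4 + Y^{2} + \frac{Y \left(-5 + Y\right)}{-4 + Y}$)
$Z{\left(2 \right)} \frac{56 + 61}{\left(-35 + 2\right) - 65} = \frac{16 + 2^{3} - 18 - 3 \cdot 2^{2}}{-4 + 2} \frac{56 + 61}{\left(-35 + 2\right) - 65} = \frac{16 + 8 - 18 - 12}{-2} \frac{117}{-33 - 65} = - \frac{16 + 8 - 18 - 12}{2} \frac{117}{-98} = \left(- \frac{1}{2}\right) \left(-6\right) 117 \left(- \frac{1}{98}\right) = 3 \left(- \frac{117}{98}\right) = - \frac{351}{98}$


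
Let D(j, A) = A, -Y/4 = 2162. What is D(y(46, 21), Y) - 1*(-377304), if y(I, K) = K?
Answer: 368656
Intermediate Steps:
Y = -8648 (Y = -4*2162 = -8648)
D(y(46, 21), Y) - 1*(-377304) = -8648 - 1*(-377304) = -8648 + 377304 = 368656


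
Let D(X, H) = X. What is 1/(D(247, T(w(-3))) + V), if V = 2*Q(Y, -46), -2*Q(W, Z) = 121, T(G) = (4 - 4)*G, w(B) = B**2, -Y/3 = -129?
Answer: 1/126 ≈ 0.0079365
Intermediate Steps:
Y = 387 (Y = -3*(-129) = 387)
T(G) = 0 (T(G) = 0*G = 0)
Q(W, Z) = -121/2 (Q(W, Z) = -1/2*121 = -121/2)
V = -121 (V = 2*(-121/2) = -121)
1/(D(247, T(w(-3))) + V) = 1/(247 - 121) = 1/126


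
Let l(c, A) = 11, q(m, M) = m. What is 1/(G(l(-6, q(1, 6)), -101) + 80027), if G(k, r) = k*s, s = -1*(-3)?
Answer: 1/80060 ≈ 1.2491e-5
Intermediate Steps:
s = 3
G(k, r) = 3*k (G(k, r) = k*3 = 3*k)
1/(G(l(-6, q(1, 6)), -101) + 80027) = 1/(3*11 + 80027) = 1/(33 + 80027) = 1/80060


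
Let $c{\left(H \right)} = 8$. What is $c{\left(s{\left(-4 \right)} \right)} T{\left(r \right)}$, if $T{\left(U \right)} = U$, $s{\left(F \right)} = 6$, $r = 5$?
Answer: $40$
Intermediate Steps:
$c{\left(s{\left(-4 \right)} \right)} T{\left(r \right)} = 8 \cdot 5 = 40$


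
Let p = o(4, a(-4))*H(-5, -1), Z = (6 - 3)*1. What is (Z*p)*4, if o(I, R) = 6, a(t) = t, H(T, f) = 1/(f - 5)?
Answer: -12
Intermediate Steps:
Z = 3 (Z = 3*1 = 3)
H(T, f) = 1/(-5 + f)
p = -1 (p = 6/(-5 - 1) = 6/(-6) = 6*(-⅙) = -1)
(Z*p)*4 = (3*(-1))*4 = -3*4 = -12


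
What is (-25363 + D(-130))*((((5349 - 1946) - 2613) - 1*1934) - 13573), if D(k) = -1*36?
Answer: 373797083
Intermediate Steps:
D(k) = -36
(-25363 + D(-130))*((((5349 - 1946) - 2613) - 1*1934) - 13573) = (-25363 - 36)*((((5349 - 1946) - 2613) - 1*1934) - 13573) = -25399*(((3403 - 2613) - 1934) - 13573) = -25399*((790 - 1934) - 13573) = -25399*(-1144 - 13573) = -25399*(-14717) = 373797083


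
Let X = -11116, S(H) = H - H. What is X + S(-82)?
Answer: -11116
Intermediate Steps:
S(H) = 0
X + S(-82) = -11116 + 0 = -11116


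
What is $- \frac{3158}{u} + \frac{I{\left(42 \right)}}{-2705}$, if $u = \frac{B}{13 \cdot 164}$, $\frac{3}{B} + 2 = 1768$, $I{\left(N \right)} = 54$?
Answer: $- \frac{32163055097842}{8115} \approx -3.9634 \cdot 10^{9}$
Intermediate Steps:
$B = \frac{3}{1766}$ ($B = \frac{3}{-2 + 1768} = \frac{3}{1766} \approx 0.0016988$)
$u = \frac{3}{3765112}$ ($u = \frac{3}{1766 \cdot 13 \cdot 164} = \frac{3}{1766 \cdot 2132} = \frac{3}{1766} \cdot \frac{1}{2132} = \frac{3}{3765112} \approx 7.9679 \cdot 10^{-7}$)
$- \frac{3158}{u} + \frac{I{\left(42 \right)}}{-2705} = - \frac{3158}{\frac{3}{3765112}} + \frac{54}{-2705} = \left(-3158\right) \frac{3765112}{3} + 54 \left(- \frac{1}{2705}\right) = - \frac{11890223696}{3} - \frac{54}{2705} = - \frac{32163055097842}{8115}$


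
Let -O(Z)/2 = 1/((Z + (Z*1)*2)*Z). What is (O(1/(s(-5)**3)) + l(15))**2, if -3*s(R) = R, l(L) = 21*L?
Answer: 432510099025/4782969 ≈ 90427.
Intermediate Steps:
s(R) = -R/3
O(Z) = -2/(3*Z**2) (O(Z) = -2/((Z + (Z*1)*2)*Z) = -2/((Z + Z*2)*Z) = -2/((Z + 2*Z)*Z) = -2/((3*Z)*Z) = -2*1/(3*Z)/Z = -2/(3*Z**2))
(O(1/(s(-5)**3)) + l(15))**2 = (-2/(3*(1/((-1/3*(-5))**3))**2) + 21*15)**2 = (-2/(3*(1/((5/3)**3))**2) + 315)**2 = (-2/(3*(1/(125/27))**2) + 315)**2 = (-2/(3*(27/125)**2) + 315)**2 = (-2/3*15625/729 + 315)**2 = (-31250/2187 + 315)**2 = (657655/2187)**2 = 432510099025/4782969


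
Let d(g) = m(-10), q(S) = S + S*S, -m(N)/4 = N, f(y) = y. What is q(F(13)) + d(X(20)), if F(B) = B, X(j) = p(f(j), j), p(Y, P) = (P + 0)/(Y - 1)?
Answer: 222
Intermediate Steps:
p(Y, P) = P/(-1 + Y)
X(j) = j/(-1 + j)
m(N) = -4*N
q(S) = S + S**2
d(g) = 40 (d(g) = -4*(-10) = 40)
q(F(13)) + d(X(20)) = 13*(1 + 13) + 40 = 13*14 + 40 = 182 + 40 = 222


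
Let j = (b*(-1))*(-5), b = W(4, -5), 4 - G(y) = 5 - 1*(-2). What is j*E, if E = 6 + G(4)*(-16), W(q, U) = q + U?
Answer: -270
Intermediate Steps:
G(y) = -3 (G(y) = 4 - (5 - 1*(-2)) = 4 - (5 + 2) = 4 - 1*7 = 4 - 7 = -3)
W(q, U) = U + q
b = -1 (b = -5 + 4 = -1)
E = 54 (E = 6 - 3*(-16) = 6 + 48 = 54)
j = -5 (j = -1*(-1)*(-5) = 1*(-5) = -5)
j*E = -5*54 = -270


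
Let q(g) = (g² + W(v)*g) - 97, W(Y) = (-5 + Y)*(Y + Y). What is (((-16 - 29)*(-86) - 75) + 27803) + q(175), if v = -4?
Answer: 74726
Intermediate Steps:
W(Y) = 2*Y*(-5 + Y) (W(Y) = (-5 + Y)*(2*Y) = 2*Y*(-5 + Y))
q(g) = -97 + g² + 72*g (q(g) = (g² + (2*(-4)*(-5 - 4))*g) - 97 = (g² + (2*(-4)*(-9))*g) - 97 = (g² + 72*g) - 97 = -97 + g² + 72*g)
(((-16 - 29)*(-86) - 75) + 27803) + q(175) = (((-16 - 29)*(-86) - 75) + 27803) + (-97 + 175² + 72*175) = ((-45*(-86) - 75) + 27803) + (-97 + 30625 + 12600) = ((3870 - 75) + 27803) + 43128 = (3795 + 27803) + 43128 = 31598 + 43128 = 74726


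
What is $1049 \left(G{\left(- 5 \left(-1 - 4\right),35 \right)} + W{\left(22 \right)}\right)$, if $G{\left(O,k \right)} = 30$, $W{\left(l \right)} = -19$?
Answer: $11539$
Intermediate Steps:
$1049 \left(G{\left(- 5 \left(-1 - 4\right),35 \right)} + W{\left(22 \right)}\right) = 1049 \left(30 - 19\right) = 1049 \cdot 11 = 11539$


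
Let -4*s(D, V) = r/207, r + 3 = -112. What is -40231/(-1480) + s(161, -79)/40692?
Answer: 7366860259/271008720 ≈ 27.183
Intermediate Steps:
r = -115 (r = -3 - 112 = -115)
s(D, V) = 5/36 (s(D, V) = -(-115)/(4*207) = -¼*(-5/9) = 5/36)
-40231/(-1480) + s(161, -79)/40692 = -40231/(-1480) + (5/36)/40692 = -40231*(-1/1480) + (5/36)*(1/40692) = 40231/1480 + 5/1464912 = 7366860259/271008720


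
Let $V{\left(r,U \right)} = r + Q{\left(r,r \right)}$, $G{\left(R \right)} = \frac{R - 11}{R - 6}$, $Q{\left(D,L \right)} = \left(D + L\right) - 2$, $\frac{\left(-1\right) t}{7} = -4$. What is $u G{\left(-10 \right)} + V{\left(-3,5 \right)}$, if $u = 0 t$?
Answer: $-11$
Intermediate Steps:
$t = 28$ ($t = \left(-7\right) \left(-4\right) = 28$)
$Q{\left(D,L \right)} = -2 + D + L$
$G{\left(R \right)} = \frac{-11 + R}{-6 + R}$
$V{\left(r,U \right)} = -2 + 3 r$ ($V{\left(r,U \right)} = r + \left(-2 + r + r\right) = r + \left(-2 + 2 r\right) = -2 + 3 r$)
$u = 0$ ($u = 0 \cdot 28 = 0$)
$u G{\left(-10 \right)} + V{\left(-3,5 \right)} = 0 \frac{-11 - 10}{-6 - 10} + \left(-2 + 3 \left(-3\right)\right) = 0 \frac{1}{-16} \left(-21\right) - 11 = 0 \left(\left(- \frac{1}{16}\right) \left(-21\right)\right) - 11 = 0 \cdot \frac{21}{16} - 11 = 0 - 11 = -11$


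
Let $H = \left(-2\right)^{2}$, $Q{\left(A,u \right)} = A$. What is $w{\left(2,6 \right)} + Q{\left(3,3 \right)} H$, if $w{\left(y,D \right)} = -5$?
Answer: $7$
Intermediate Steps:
$H = 4$
$w{\left(2,6 \right)} + Q{\left(3,3 \right)} H = -5 + 3 \cdot 4 = -5 + 12 = 7$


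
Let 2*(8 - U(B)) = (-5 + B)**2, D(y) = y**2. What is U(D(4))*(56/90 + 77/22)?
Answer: -2597/12 ≈ -216.42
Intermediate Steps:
U(B) = 8 - (-5 + B)**2/2
U(D(4))*(56/90 + 77/22) = (8 - (-5 + 4**2)**2/2)*(56/90 + 77/22) = (8 - (-5 + 16)**2/2)*(56*(1/90) + 77*(1/22)) = (8 - 1/2*11**2)*(28/45 + 7/2) = (8 - 1/2*121)*(371/90) = (8 - 121/2)*(371/90) = -105/2*371/90 = -2597/12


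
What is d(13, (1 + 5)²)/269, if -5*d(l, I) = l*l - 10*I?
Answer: 191/1345 ≈ 0.14201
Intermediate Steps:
d(l, I) = 2*I - l²/5 (d(l, I) = -(l*l - 10*I)/5 = -(l² - 10*I)/5 = 2*I - l²/5)
d(13, (1 + 5)²)/269 = (2*(1 + 5)² - ⅕*13²)/269 = (2*6² - ⅕*169)*(1/269) = (2*36 - 169/5)*(1/269) = (72 - 169/5)*(1/269) = (191/5)*(1/269) = 191/1345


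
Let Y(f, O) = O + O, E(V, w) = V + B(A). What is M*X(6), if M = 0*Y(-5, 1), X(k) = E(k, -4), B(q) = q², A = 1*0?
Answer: 0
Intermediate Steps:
A = 0
E(V, w) = V (E(V, w) = V + 0² = V + 0 = V)
Y(f, O) = 2*O
X(k) = k
M = 0 (M = 0*(2*1) = 0*2 = 0)
M*X(6) = 0*6 = 0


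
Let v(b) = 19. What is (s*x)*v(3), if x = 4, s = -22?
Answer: -1672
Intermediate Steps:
(s*x)*v(3) = -22*4*19 = -88*19 = -1672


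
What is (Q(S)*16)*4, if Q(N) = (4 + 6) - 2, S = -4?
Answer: 512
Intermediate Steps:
Q(N) = 8 (Q(N) = 10 - 2 = 8)
(Q(S)*16)*4 = (8*16)*4 = 128*4 = 512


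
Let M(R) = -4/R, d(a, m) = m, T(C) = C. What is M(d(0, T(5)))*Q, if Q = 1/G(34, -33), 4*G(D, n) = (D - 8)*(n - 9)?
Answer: 4/1365 ≈ 0.0029304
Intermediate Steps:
G(D, n) = (-9 + n)*(-8 + D)/4 (G(D, n) = ((D - 8)*(n - 9))/4 = ((-8 + D)*(-9 + n))/4 = ((-9 + n)*(-8 + D))/4 = (-9 + n)*(-8 + D)/4)
Q = -1/273 (Q = 1/(18 - 2*(-33) - 9/4*34 + (¼)*34*(-33)) = 1/(18 + 66 - 153/2 - 561/2) = 1/(-273) = -1/273 ≈ -0.0036630)
M(d(0, T(5)))*Q = -4/5*(-1/273) = -4*⅕*(-1/273) = -⅘*(-1/273) = 4/1365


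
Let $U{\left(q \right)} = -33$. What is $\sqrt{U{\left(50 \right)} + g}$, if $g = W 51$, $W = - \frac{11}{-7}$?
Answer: $\frac{\sqrt{2310}}{7} \approx 6.8661$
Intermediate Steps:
$W = \frac{11}{7}$ ($W = \left(-11\right) \left(- \frac{1}{7}\right) = \frac{11}{7} \approx 1.5714$)
$g = \frac{561}{7}$ ($g = \frac{11}{7} \cdot 51 = \frac{561}{7} \approx 80.143$)
$\sqrt{U{\left(50 \right)} + g} = \sqrt{-33 + \frac{561}{7}} = \sqrt{\frac{330}{7}} = \frac{\sqrt{2310}}{7}$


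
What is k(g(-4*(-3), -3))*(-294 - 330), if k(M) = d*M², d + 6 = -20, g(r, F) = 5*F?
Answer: 3650400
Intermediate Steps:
d = -26 (d = -6 - 20 = -26)
k(M) = -26*M²
k(g(-4*(-3), -3))*(-294 - 330) = (-26*(5*(-3))²)*(-294 - 330) = -26*(-15)²*(-624) = -26*225*(-624) = -5850*(-624) = 3650400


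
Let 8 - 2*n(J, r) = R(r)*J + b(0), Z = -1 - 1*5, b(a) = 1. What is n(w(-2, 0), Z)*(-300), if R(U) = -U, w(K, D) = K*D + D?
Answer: -1050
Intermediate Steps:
w(K, D) = D + D*K (w(K, D) = D*K + D = D + D*K)
Z = -6 (Z = -1 - 5 = -6)
n(J, r) = 7/2 + J*r/2 (n(J, r) = 4 - ((-r)*J + 1)/2 = 4 - (-J*r + 1)/2 = 4 - (1 - J*r)/2 = 4 + (-½ + J*r/2) = 7/2 + J*r/2)
n(w(-2, 0), Z)*(-300) = (7/2 + (½)*(0*(1 - 2))*(-6))*(-300) = (7/2 + (½)*(0*(-1))*(-6))*(-300) = (7/2 + (½)*0*(-6))*(-300) = (7/2 + 0)*(-300) = (7/2)*(-300) = -1050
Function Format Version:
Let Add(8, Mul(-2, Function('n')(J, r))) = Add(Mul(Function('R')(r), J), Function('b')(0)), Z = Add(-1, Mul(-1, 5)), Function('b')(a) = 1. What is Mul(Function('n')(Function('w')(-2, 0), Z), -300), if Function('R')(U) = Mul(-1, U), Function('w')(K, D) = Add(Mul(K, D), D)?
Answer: -1050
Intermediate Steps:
Function('w')(K, D) = Add(D, Mul(D, K)) (Function('w')(K, D) = Add(Mul(D, K), D) = Add(D, Mul(D, K)))
Z = -6 (Z = Add(-1, -5) = -6)
Function('n')(J, r) = Add(Rational(7, 2), Mul(Rational(1, 2), J, r)) (Function('n')(J, r) = Add(4, Mul(Rational(-1, 2), Add(Mul(Mul(-1, r), J), 1))) = Add(4, Mul(Rational(-1, 2), Add(Mul(-1, J, r), 1))) = Add(4, Mul(Rational(-1, 2), Add(1, Mul(-1, J, r)))) = Add(4, Add(Rational(-1, 2), Mul(Rational(1, 2), J, r))) = Add(Rational(7, 2), Mul(Rational(1, 2), J, r)))
Mul(Function('n')(Function('w')(-2, 0), Z), -300) = Mul(Add(Rational(7, 2), Mul(Rational(1, 2), Mul(0, Add(1, -2)), -6)), -300) = Mul(Add(Rational(7, 2), Mul(Rational(1, 2), Mul(0, -1), -6)), -300) = Mul(Add(Rational(7, 2), Mul(Rational(1, 2), 0, -6)), -300) = Mul(Add(Rational(7, 2), 0), -300) = Mul(Rational(7, 2), -300) = -1050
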